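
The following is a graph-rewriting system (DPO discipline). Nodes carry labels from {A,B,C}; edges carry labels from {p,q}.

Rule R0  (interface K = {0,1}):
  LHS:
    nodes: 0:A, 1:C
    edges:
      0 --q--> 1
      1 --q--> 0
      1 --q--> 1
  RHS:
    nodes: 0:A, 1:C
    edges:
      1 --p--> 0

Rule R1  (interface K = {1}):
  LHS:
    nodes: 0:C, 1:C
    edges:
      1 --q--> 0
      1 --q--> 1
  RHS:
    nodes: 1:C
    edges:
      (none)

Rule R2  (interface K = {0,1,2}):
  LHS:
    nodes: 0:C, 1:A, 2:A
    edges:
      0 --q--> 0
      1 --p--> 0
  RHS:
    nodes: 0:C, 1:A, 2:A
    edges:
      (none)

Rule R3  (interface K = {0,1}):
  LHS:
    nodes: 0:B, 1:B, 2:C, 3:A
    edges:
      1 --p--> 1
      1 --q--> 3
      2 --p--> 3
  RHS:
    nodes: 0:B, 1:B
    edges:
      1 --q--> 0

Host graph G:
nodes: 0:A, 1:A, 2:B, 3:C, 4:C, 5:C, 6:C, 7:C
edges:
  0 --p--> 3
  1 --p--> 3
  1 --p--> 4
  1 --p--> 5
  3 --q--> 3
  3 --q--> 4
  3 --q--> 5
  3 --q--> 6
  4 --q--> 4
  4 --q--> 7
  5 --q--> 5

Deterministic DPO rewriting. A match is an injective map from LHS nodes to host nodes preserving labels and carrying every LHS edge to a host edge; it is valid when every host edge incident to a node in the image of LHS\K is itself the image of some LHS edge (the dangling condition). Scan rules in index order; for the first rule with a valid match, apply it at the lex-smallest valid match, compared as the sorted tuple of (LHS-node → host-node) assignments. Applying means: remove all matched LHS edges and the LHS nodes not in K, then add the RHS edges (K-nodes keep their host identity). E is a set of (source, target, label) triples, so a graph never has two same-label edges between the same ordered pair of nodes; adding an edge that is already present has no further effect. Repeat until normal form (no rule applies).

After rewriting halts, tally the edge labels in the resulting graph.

Answer: p:3 q:2

Rewrite trace:
start.  V:8 E:11  edges: 0-p->3 1-p->3 1-p->4 1-p->5 3-q->3 3-q->4 3-q->5 3-q->6 4-q->4 4-q->7 5-q->5
1. fire R1 via {0↦6, 1↦3}  →  V:7 E:9  edges: 0-p->3 1-p->3 1-p->4 1-p->5 3-q->4 3-q->5 4-q->4 4-q->7 5-q->5
2. fire R1 via {0↦7, 1↦4}  →  V:6 E:7  edges: 0-p->3 1-p->3 1-p->4 1-p->5 3-q->4 3-q->5 5-q->5
3. fire R2 via {0↦5, 1↦1, 2↦0}  →  V:6 E:5  edges: 0-p->3 1-p->3 1-p->4 3-q->4 3-q->5
normal form: no rule applies after step 3
NF edges: [(0, 3, 'p'), (1, 3, 'p'), (1, 4, 'p'), (3, 4, 'q'), (3, 5, 'q')]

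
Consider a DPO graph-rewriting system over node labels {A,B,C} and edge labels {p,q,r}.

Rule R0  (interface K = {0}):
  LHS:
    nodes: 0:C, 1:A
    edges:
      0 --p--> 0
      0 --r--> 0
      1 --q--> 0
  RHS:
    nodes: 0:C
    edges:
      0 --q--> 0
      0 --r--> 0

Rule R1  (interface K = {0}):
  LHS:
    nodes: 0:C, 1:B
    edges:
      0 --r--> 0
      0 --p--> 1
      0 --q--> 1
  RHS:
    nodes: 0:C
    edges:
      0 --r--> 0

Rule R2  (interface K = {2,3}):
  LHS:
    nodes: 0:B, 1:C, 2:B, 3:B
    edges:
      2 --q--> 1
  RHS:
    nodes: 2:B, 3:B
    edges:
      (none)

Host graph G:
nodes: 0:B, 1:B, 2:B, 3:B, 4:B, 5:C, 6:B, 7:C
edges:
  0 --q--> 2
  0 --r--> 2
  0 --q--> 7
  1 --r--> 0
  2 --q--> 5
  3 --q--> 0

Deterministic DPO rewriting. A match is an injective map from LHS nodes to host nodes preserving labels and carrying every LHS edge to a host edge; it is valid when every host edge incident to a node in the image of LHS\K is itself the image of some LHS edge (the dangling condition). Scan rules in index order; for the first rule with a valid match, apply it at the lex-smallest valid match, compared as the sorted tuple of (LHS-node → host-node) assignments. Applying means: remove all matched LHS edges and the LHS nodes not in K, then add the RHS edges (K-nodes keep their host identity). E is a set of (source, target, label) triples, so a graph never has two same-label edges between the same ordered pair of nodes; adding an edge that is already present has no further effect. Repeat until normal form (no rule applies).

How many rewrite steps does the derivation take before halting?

initial: |V|=8 |E|=6  E = 0-q->2 0-r->2 0-q->7 1-r->0 2-q->5 3-q->0
step 1: apply R2 at {0↦4, 1↦5, 2↦2, 3↦0}  → |V|=6 |E|=5  E = 0-q->2 0-r->2 0-q->7 1-r->0 3-q->0
step 2: apply R2 at {0↦6, 1↦7, 2↦0, 3↦1}  → |V|=4 |E|=4  E = 0-q->2 0-r->2 1-r->0 3-q->0
final graph: no rule applies after step 2

Answer: 2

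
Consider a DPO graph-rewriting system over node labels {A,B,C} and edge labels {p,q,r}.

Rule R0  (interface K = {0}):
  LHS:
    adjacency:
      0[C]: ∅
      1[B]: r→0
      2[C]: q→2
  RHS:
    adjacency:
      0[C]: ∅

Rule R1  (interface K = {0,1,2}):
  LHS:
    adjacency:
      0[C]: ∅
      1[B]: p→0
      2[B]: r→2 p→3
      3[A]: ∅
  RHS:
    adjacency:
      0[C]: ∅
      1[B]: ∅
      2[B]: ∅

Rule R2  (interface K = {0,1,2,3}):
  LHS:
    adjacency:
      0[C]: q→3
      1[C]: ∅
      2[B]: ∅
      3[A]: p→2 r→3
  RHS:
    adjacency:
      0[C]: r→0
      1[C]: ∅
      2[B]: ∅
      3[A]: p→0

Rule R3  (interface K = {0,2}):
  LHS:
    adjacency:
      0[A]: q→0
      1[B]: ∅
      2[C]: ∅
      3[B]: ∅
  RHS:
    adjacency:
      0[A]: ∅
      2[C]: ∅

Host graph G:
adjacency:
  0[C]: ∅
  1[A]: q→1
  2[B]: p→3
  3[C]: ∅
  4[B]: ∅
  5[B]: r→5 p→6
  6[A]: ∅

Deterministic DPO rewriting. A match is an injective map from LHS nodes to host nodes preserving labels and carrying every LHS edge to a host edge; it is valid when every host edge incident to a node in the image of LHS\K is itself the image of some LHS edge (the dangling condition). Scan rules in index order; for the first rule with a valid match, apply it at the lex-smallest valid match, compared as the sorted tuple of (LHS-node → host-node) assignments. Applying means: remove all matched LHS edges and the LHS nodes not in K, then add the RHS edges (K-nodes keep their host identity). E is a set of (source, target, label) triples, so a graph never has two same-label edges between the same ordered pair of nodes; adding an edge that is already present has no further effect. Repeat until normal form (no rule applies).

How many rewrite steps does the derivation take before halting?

Answer: 2

Derivation:
start.  V:7 E:4  edges: 1-q->1 2-p->3 5-r->5 5-p->6
1. fire R1 via {0↦3, 1↦2, 2↦5, 3↦6}  →  V:6 E:1  edges: 1-q->1
2. fire R3 via {0↦1, 1↦2, 2↦0, 3↦4}  →  V:4 E:0  edges: ∅
halt: no rule applies after step 2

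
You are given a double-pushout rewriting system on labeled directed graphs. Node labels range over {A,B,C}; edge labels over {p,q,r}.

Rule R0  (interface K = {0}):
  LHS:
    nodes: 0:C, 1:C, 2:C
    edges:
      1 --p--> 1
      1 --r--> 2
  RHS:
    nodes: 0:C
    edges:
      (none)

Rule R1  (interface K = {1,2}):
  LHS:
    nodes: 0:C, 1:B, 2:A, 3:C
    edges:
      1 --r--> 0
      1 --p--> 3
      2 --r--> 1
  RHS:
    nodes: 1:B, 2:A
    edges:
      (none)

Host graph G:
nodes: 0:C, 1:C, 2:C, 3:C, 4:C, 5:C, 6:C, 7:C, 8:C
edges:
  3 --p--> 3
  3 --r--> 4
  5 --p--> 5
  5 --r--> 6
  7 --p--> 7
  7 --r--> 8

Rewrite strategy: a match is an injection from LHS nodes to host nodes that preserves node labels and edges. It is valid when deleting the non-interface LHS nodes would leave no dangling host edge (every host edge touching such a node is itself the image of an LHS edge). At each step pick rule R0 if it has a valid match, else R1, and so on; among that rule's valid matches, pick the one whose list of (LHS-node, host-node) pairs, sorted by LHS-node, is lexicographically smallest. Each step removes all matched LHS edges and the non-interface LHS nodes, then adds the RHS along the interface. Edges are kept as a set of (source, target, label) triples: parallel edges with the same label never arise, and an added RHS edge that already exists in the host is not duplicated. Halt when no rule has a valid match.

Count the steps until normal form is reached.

[0] host  ⇒  9 nodes, 6 edges  {3-p->3 3-r->4 5-p->5 5-r->6 7-p->7 7-r->8}
[1] R0 @ {0↦0, 1↦3, 2↦4}  ⇒  7 nodes, 4 edges  {5-p->5 5-r->6 7-p->7 7-r->8}
[2] R0 @ {0↦0, 1↦5, 2↦6}  ⇒  5 nodes, 2 edges  {7-p->7 7-r->8}
[3] R0 @ {0↦0, 1↦7, 2↦8}  ⇒  3 nodes, 0 edges  {∅}
normal form: no rule applies after step 3

Answer: 3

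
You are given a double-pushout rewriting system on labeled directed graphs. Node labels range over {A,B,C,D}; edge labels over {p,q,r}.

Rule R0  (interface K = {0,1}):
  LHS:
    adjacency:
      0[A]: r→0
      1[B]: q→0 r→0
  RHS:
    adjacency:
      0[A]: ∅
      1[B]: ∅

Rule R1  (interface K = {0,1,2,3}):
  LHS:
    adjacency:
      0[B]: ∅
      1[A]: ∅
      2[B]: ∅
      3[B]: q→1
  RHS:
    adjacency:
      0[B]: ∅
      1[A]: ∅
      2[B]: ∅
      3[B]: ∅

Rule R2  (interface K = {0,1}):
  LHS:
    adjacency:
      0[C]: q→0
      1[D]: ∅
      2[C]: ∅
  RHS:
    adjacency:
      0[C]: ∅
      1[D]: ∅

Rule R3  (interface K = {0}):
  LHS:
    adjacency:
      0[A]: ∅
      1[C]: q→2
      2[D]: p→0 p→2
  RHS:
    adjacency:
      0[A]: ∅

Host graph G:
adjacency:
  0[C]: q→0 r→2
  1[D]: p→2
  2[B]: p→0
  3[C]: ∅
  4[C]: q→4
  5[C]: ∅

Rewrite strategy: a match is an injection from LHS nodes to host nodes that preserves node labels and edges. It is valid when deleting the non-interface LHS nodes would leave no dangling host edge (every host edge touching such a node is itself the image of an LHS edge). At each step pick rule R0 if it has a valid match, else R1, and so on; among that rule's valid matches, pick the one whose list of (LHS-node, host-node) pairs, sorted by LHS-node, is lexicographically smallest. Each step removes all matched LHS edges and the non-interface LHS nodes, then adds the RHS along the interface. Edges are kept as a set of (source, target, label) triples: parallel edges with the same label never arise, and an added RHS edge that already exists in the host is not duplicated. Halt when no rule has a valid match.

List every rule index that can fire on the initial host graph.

Answer: [R2]

Derivation:
R0: no valid match — LHS pattern not found
R1: no valid match — LHS pattern not found
R2: 4 valid matches — {0↦0, 1↦1, 2↦3}, {0↦0, 1↦1, 2↦5}, {0↦4, 1↦1, 2↦3} (+1 more)
R3: no valid match — LHS pattern not found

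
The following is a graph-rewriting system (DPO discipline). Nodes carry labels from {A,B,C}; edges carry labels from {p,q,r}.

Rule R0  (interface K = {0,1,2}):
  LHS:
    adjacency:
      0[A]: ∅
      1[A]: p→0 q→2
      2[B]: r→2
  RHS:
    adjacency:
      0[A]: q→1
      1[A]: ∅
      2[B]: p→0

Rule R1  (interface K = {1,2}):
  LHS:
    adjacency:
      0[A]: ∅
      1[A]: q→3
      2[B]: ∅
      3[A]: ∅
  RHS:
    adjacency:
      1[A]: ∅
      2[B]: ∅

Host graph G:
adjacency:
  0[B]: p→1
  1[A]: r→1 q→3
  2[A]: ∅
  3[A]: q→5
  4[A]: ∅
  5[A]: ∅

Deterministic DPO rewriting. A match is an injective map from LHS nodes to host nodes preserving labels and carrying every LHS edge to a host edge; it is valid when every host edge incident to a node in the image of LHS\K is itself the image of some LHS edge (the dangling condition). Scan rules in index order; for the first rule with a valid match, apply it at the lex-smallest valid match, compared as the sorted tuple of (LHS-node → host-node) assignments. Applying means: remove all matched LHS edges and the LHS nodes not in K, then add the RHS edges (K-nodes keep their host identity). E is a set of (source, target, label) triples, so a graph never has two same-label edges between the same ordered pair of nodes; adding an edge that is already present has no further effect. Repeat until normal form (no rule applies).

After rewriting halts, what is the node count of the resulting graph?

initial: |V|=6 |E|=4  E = 0-p->1 1-r->1 1-q->3 3-q->5
step 1: apply R1 at {0↦2, 1↦3, 2↦0, 3↦5}  → |V|=4 |E|=3  E = 0-p->1 1-r->1 1-q->3
step 2: apply R1 at {0↦4, 1↦1, 2↦0, 3↦3}  → |V|=2 |E|=2  E = 0-p->1 1-r->1
final graph: no rule applies after step 2
NF nodes: {0:B, 1:A}

Answer: 2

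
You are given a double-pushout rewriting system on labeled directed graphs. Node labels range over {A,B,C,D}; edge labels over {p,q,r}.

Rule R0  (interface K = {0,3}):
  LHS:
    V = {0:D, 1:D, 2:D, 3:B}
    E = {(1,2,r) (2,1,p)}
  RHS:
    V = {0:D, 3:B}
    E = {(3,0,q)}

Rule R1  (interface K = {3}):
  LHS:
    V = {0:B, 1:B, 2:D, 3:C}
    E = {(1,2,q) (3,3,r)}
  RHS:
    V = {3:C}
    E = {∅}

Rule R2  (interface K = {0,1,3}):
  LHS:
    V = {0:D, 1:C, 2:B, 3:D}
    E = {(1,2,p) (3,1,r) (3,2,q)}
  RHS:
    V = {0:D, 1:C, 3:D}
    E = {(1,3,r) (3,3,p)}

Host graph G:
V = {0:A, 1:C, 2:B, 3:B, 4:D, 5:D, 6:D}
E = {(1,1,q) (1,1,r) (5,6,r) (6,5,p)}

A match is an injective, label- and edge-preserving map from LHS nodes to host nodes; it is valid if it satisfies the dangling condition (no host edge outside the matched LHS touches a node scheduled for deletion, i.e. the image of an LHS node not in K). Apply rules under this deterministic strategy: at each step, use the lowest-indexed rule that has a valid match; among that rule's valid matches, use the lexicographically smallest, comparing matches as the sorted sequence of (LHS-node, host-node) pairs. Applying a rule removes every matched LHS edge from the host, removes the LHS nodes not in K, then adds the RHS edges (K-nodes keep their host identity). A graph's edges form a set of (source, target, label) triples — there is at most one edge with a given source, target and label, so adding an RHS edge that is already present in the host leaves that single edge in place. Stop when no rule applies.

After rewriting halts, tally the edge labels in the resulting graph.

[0] host  ⇒  7 nodes, 4 edges  {1-q->1 1-r->1 5-r->6 6-p->5}
[1] R0 @ {0↦4, 1↦5, 2↦6, 3↦2}  ⇒  5 nodes, 3 edges  {1-q->1 1-r->1 2-q->4}
[2] R1 @ {0↦3, 1↦2, 2↦4, 3↦1}  ⇒  2 nodes, 1 edges  {1-q->1}
final graph: no rule applies after step 2
NF edges: [(1, 1, 'q')]

Answer: q:1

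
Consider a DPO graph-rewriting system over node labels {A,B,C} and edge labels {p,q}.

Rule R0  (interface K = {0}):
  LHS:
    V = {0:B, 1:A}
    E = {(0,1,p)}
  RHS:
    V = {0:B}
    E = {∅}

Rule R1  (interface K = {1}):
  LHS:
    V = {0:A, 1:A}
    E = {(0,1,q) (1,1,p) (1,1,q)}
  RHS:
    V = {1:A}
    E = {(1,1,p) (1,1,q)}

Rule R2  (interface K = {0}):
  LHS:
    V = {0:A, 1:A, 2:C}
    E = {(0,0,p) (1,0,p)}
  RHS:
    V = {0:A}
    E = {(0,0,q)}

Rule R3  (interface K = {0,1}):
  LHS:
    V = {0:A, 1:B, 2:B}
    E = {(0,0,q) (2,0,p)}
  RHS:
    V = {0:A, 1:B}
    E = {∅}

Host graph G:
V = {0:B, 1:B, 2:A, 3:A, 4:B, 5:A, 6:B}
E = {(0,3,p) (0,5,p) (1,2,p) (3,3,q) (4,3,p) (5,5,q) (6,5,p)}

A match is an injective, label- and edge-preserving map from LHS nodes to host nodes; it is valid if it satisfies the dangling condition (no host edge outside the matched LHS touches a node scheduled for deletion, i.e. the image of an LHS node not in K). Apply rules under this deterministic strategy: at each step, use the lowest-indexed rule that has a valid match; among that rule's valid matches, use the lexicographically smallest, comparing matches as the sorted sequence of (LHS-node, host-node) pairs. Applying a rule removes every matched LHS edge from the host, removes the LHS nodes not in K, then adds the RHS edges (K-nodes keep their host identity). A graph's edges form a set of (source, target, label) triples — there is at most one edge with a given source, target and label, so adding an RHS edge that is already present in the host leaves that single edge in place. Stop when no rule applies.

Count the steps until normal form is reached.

Answer: 5

Rewrite trace:
[0] host  ⇒  7 nodes, 7 edges  {0-p->3 0-p->5 1-p->2 3-q->3 4-p->3 5-q->5 6-p->5}
[1] R0 @ {0↦1, 1↦2}  ⇒  6 nodes, 6 edges  {0-p->3 0-p->5 3-q->3 4-p->3 5-q->5 6-p->5}
[2] R3 @ {0↦3, 1↦0, 2↦4}  ⇒  5 nodes, 4 edges  {0-p->3 0-p->5 5-q->5 6-p->5}
[3] R0 @ {0↦0, 1↦3}  ⇒  4 nodes, 3 edges  {0-p->5 5-q->5 6-p->5}
[4] R3 @ {0↦5, 1↦0, 2↦6}  ⇒  3 nodes, 1 edges  {0-p->5}
[5] R0 @ {0↦0, 1↦5}  ⇒  2 nodes, 0 edges  {∅}
final graph: no rule applies after step 5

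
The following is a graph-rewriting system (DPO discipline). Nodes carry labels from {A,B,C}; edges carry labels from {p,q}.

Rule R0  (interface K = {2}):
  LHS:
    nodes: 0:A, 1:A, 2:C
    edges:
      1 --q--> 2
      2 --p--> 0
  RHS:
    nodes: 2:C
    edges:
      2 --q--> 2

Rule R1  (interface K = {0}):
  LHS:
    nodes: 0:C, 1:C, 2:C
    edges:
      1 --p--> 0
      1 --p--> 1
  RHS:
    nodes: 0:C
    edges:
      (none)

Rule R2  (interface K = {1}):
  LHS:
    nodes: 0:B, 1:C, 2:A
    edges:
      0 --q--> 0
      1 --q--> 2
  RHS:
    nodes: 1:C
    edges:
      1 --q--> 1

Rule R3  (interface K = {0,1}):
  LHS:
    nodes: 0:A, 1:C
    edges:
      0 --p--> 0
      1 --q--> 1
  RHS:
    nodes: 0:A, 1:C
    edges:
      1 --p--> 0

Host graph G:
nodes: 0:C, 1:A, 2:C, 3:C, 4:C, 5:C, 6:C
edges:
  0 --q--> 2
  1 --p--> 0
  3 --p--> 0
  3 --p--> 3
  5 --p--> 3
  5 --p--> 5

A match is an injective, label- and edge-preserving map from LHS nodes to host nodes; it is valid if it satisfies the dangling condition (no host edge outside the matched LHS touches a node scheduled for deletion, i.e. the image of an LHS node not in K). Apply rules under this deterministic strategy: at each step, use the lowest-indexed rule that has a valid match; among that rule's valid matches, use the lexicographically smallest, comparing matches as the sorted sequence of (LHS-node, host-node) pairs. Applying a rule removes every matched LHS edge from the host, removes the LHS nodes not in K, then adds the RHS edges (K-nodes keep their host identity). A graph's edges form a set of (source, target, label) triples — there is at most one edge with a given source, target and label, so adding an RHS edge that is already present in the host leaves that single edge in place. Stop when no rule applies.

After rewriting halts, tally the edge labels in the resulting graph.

initial: |V|=7 |E|=6  E = 0-q->2 1-p->0 3-p->0 3-p->3 5-p->3 5-p->5
step 1: apply R1 at {0↦3, 1↦5, 2↦4}  → |V|=5 |E|=4  E = 0-q->2 1-p->0 3-p->0 3-p->3
step 2: apply R1 at {0↦0, 1↦3, 2↦6}  → |V|=3 |E|=2  E = 0-q->2 1-p->0
halt: no rule applies after step 2
NF edges: [(0, 2, 'q'), (1, 0, 'p')]

Answer: p:1 q:1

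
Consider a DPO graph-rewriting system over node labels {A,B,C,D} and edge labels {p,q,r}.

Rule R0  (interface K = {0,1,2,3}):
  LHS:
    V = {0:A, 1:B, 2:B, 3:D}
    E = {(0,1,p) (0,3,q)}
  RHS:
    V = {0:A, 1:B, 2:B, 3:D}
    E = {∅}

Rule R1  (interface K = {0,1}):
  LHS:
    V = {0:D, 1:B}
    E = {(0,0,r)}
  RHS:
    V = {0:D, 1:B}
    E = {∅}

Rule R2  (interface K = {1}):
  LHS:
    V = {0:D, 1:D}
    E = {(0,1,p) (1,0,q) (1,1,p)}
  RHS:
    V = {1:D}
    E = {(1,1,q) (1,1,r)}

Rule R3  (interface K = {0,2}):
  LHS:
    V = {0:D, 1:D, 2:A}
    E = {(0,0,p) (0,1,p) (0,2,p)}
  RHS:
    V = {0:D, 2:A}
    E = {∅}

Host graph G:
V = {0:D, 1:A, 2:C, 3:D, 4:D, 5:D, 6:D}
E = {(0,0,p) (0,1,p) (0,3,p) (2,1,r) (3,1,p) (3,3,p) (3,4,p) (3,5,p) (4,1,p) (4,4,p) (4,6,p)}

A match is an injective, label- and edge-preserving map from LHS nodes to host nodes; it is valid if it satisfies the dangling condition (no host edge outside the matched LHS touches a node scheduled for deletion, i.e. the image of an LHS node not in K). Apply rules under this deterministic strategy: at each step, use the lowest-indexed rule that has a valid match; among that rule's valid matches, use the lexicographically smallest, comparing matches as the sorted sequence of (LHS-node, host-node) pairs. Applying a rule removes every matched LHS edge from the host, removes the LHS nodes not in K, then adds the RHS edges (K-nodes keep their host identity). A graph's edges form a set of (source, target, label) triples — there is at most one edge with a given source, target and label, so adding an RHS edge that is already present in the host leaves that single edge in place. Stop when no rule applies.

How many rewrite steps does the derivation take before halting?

Answer: 2

Rewrite trace:
start.  V:7 E:11  edges: 0-p->0 0-p->1 0-p->3 2-r->1 3-p->1 3-p->3 3-p->4 3-p->5 4-p->1 4-p->4 4-p->6
1. fire R3 via {0↦3, 1↦5, 2↦1}  →  V:6 E:8  edges: 0-p->0 0-p->1 0-p->3 2-r->1 3-p->4 4-p->1 4-p->4 4-p->6
2. fire R3 via {0↦4, 1↦6, 2↦1}  →  V:5 E:5  edges: 0-p->0 0-p->1 0-p->3 2-r->1 3-p->4
halt: no rule applies after step 2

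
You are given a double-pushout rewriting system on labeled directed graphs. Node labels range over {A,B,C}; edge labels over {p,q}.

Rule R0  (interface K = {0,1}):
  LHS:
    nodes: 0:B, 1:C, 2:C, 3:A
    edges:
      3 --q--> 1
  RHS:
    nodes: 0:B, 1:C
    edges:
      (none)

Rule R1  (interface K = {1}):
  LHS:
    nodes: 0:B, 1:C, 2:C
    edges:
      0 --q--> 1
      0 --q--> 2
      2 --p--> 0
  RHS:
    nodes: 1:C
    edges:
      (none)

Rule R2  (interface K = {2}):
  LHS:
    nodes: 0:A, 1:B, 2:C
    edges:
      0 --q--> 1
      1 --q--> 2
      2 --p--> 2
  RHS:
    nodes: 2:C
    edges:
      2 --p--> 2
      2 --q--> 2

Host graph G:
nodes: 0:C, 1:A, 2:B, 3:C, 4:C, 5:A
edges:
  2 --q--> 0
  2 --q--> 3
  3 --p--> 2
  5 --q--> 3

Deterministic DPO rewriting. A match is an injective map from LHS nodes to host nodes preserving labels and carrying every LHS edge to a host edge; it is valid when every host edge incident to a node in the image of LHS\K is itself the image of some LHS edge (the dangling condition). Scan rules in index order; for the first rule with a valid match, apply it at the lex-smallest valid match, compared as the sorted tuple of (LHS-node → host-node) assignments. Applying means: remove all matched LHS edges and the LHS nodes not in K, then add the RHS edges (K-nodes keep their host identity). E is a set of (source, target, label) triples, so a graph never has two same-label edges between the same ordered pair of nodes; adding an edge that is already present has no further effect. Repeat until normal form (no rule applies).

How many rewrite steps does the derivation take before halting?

Answer: 2

Rewrite trace:
initial: |V|=6 |E|=4  E = 2-q->0 2-q->3 3-p->2 5-q->3
step 1: apply R0 at {0↦2, 1↦3, 2↦4, 3↦5}  → |V|=4 |E|=3  E = 2-q->0 2-q->3 3-p->2
step 2: apply R1 at {0↦2, 1↦0, 2↦3}  → |V|=2 |E|=0  E = ∅
halt: no rule applies after step 2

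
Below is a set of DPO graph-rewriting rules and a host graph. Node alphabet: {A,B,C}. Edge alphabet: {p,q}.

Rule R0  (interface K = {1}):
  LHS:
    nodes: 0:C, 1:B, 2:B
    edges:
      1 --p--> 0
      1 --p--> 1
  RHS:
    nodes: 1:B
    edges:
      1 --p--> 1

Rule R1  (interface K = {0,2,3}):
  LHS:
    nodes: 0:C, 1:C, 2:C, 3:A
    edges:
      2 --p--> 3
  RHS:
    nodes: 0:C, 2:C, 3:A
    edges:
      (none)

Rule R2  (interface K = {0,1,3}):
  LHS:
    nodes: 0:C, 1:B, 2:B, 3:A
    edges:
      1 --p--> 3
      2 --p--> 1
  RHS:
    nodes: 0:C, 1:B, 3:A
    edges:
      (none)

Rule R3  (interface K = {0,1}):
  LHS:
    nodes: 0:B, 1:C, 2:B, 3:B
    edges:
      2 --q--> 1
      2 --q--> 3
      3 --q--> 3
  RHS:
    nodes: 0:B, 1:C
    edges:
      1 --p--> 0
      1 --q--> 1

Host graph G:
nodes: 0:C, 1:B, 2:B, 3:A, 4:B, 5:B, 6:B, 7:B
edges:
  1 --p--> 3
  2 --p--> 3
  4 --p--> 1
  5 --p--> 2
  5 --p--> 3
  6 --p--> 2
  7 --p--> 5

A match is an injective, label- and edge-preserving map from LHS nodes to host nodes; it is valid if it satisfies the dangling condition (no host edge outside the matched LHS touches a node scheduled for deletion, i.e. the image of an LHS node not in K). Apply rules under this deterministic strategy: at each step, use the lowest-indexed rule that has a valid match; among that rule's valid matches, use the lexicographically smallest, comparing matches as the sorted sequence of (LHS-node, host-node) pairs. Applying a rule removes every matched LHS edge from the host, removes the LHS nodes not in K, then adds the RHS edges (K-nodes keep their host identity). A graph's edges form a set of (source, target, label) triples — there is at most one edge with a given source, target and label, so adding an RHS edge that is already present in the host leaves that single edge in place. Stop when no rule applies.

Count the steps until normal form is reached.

Answer: 3

Rewrite trace:
start.  V:8 E:7  edges: 1-p->3 2-p->3 4-p->1 5-p->2 5-p->3 6-p->2 7-p->5
1. fire R2 via {0↦0, 1↦1, 2↦4, 3↦3}  →  V:7 E:5  edges: 2-p->3 5-p->2 5-p->3 6-p->2 7-p->5
2. fire R2 via {0↦0, 1↦2, 2↦6, 3↦3}  →  V:6 E:3  edges: 5-p->2 5-p->3 7-p->5
3. fire R2 via {0↦0, 1↦5, 2↦7, 3↦3}  →  V:5 E:1  edges: 5-p->2
halt: no rule applies after step 3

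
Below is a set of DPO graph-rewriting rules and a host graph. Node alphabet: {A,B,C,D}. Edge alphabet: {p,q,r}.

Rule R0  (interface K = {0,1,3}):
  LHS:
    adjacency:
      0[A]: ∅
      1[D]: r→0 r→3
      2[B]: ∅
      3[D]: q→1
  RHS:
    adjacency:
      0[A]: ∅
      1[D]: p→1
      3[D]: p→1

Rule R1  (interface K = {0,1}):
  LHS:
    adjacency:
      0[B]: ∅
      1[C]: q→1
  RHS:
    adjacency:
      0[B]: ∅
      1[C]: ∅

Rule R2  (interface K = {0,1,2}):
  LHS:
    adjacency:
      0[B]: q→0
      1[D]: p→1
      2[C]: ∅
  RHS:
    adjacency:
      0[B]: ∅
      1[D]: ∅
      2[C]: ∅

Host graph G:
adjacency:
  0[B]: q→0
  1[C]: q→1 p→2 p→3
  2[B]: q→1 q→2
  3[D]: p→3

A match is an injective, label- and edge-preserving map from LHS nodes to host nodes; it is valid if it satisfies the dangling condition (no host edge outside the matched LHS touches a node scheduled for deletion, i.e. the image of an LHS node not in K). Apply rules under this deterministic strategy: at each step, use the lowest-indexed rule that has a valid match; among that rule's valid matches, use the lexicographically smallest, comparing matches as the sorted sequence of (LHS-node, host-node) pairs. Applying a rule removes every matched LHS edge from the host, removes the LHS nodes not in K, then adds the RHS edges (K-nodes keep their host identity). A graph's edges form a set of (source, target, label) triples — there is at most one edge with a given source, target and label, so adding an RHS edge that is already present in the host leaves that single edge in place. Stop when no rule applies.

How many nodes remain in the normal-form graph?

Answer: 4

Rewrite trace:
initial: |V|=4 |E|=7  E = 0-q->0 1-q->1 1-p->2 1-p->3 2-q->1 2-q->2 3-p->3
step 1: apply R1 at {0↦0, 1↦1}  → |V|=4 |E|=6  E = 0-q->0 1-p->2 1-p->3 2-q->1 2-q->2 3-p->3
step 2: apply R2 at {0↦0, 1↦3, 2↦1}  → |V|=4 |E|=4  E = 1-p->2 1-p->3 2-q->1 2-q->2
normal form: no rule applies after step 2
NF nodes: {0:B, 1:C, 2:B, 3:D}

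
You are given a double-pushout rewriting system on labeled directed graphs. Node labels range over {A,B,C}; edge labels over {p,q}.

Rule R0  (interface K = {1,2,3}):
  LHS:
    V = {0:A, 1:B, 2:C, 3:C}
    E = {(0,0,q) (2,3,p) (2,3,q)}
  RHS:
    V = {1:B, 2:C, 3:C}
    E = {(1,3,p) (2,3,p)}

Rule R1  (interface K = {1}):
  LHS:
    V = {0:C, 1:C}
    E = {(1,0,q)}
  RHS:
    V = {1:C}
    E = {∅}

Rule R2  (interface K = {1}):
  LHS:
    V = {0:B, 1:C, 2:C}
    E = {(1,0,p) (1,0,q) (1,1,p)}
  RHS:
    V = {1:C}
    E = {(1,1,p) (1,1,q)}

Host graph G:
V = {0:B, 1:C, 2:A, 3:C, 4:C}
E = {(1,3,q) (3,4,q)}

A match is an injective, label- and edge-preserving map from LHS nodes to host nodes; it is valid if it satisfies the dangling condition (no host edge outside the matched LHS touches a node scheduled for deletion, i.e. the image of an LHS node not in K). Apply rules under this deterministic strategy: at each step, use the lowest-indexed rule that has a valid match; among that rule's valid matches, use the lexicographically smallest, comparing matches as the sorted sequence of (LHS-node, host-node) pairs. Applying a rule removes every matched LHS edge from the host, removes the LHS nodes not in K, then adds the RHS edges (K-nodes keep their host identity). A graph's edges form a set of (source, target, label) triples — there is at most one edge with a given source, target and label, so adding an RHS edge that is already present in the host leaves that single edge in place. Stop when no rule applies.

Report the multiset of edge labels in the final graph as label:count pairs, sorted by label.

Answer: (no edges)

Steps:
start.  V:5 E:2  edges: 1-q->3 3-q->4
1. fire R1 via {0↦4, 1↦3}  →  V:4 E:1  edges: 1-q->3
2. fire R1 via {0↦3, 1↦1}  →  V:3 E:0  edges: ∅
normal form: no rule applies after step 2
NF edges: []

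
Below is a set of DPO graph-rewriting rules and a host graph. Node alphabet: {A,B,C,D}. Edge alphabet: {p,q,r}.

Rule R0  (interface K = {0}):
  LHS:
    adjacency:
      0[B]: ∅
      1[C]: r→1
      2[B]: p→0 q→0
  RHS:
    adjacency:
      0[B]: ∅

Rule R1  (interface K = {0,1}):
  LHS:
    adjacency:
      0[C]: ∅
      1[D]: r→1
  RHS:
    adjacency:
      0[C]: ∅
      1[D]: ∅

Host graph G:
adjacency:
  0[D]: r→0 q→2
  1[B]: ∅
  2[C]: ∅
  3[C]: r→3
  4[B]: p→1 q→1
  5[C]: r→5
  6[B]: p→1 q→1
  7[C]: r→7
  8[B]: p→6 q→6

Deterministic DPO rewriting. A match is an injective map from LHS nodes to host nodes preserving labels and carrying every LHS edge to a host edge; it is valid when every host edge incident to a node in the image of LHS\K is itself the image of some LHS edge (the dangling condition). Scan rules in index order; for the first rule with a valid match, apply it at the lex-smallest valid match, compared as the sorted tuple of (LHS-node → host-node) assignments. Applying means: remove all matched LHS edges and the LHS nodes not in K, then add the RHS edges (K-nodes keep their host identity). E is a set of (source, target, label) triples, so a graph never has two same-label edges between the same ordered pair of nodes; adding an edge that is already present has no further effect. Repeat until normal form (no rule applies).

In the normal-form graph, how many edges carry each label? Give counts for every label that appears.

Answer: q:1

Steps:
[0] host  ⇒  9 nodes, 11 edges  {0-r->0 0-q->2 3-r->3 4-p->1 4-q->1 5-r->5 6-p->1 6-q->1 7-r->7 8-p->6 8-q->6}
[1] R0 @ {0↦1, 1↦3, 2↦4}  ⇒  7 nodes, 8 edges  {0-r->0 0-q->2 5-r->5 6-p->1 6-q->1 7-r->7 8-p->6 8-q->6}
[2] R0 @ {0↦6, 1↦5, 2↦8}  ⇒  5 nodes, 5 edges  {0-r->0 0-q->2 6-p->1 6-q->1 7-r->7}
[3] R0 @ {0↦1, 1↦7, 2↦6}  ⇒  3 nodes, 2 edges  {0-r->0 0-q->2}
[4] R1 @ {0↦2, 1↦0}  ⇒  3 nodes, 1 edges  {0-q->2}
normal form: no rule applies after step 4
NF edges: [(0, 2, 'q')]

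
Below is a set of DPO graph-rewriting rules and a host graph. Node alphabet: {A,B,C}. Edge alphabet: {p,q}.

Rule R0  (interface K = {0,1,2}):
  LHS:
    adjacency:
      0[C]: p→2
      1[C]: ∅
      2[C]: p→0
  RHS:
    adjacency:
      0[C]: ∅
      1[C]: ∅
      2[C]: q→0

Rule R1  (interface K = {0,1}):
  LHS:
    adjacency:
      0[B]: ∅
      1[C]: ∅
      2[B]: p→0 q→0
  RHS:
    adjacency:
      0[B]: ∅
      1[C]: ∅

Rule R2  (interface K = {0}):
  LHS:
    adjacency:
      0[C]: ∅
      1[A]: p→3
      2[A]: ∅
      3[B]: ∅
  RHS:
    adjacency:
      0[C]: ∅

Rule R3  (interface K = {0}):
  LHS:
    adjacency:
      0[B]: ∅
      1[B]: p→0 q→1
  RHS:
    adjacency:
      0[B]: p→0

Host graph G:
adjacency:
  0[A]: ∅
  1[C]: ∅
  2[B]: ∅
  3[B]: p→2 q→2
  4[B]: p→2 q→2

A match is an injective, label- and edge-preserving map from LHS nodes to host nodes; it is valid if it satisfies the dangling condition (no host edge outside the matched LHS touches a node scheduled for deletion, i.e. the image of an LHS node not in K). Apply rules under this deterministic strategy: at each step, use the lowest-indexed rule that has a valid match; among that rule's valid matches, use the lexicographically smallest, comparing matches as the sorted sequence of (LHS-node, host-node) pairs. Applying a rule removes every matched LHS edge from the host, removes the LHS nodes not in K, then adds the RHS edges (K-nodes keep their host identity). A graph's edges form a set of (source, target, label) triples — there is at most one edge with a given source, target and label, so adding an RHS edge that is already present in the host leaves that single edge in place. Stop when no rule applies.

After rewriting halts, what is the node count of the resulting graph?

initial: |V|=5 |E|=4  E = 3-p->2 3-q->2 4-p->2 4-q->2
step 1: apply R1 at {0↦2, 1↦1, 2↦3}  → |V|=4 |E|=2  E = 4-p->2 4-q->2
step 2: apply R1 at {0↦2, 1↦1, 2↦4}  → |V|=3 |E|=0  E = ∅
halt: no rule applies after step 2
NF nodes: {0:A, 1:C, 2:B}

Answer: 3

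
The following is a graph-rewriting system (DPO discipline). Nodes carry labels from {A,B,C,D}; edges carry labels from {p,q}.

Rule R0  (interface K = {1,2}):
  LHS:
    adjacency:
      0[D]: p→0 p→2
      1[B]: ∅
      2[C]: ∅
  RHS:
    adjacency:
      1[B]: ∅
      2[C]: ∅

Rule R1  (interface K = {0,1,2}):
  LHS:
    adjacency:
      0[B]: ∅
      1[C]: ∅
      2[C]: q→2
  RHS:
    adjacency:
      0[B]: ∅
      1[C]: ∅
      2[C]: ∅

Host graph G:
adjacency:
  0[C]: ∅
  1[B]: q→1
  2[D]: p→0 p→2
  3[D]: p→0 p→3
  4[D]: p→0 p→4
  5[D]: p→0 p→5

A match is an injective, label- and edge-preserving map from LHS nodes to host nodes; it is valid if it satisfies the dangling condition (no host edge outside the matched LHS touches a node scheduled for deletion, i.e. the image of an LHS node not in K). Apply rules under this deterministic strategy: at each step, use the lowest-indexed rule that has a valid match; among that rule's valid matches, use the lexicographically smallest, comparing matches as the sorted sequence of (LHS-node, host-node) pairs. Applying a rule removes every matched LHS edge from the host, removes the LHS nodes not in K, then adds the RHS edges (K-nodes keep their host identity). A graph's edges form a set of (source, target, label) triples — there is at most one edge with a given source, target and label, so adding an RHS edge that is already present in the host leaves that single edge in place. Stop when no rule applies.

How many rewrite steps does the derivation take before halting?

Answer: 4

Steps:
initial: |V|=6 |E|=9  E = 1-q->1 2-p->0 2-p->2 3-p->0 3-p->3 4-p->0 4-p->4 5-p->0 5-p->5
step 1: apply R0 at {0↦2, 1↦1, 2↦0}  → |V|=5 |E|=7  E = 1-q->1 3-p->0 3-p->3 4-p->0 4-p->4 5-p->0 5-p->5
step 2: apply R0 at {0↦3, 1↦1, 2↦0}  → |V|=4 |E|=5  E = 1-q->1 4-p->0 4-p->4 5-p->0 5-p->5
step 3: apply R0 at {0↦4, 1↦1, 2↦0}  → |V|=3 |E|=3  E = 1-q->1 5-p->0 5-p->5
step 4: apply R0 at {0↦5, 1↦1, 2↦0}  → |V|=2 |E|=1  E = 1-q->1
halt: no rule applies after step 4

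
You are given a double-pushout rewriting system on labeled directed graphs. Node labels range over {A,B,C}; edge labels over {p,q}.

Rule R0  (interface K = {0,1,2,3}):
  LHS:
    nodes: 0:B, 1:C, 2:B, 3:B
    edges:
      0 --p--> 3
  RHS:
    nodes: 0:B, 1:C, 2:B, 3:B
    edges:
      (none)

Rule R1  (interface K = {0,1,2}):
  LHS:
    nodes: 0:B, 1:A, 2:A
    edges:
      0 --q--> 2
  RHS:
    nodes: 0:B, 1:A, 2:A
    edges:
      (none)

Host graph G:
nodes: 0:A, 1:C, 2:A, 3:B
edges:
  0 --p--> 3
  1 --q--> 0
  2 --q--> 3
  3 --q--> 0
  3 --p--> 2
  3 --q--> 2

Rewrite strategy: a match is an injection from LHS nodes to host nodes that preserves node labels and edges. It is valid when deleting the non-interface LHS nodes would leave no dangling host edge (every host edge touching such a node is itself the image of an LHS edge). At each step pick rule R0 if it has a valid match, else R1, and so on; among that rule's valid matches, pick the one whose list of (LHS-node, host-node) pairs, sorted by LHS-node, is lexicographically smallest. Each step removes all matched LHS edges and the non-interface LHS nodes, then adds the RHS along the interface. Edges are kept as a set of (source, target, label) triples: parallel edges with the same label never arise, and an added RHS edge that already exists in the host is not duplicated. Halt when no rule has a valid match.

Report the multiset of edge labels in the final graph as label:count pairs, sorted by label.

Answer: p:2 q:2

Steps:
[0] host  ⇒  4 nodes, 6 edges  {0-p->3 1-q->0 2-q->3 3-q->0 3-p->2 3-q->2}
[1] R1 @ {0↦3, 1↦0, 2↦2}  ⇒  4 nodes, 5 edges  {0-p->3 1-q->0 2-q->3 3-q->0 3-p->2}
[2] R1 @ {0↦3, 1↦2, 2↦0}  ⇒  4 nodes, 4 edges  {0-p->3 1-q->0 2-q->3 3-p->2}
normal form: no rule applies after step 2
NF edges: [(0, 3, 'p'), (1, 0, 'q'), (2, 3, 'q'), (3, 2, 'p')]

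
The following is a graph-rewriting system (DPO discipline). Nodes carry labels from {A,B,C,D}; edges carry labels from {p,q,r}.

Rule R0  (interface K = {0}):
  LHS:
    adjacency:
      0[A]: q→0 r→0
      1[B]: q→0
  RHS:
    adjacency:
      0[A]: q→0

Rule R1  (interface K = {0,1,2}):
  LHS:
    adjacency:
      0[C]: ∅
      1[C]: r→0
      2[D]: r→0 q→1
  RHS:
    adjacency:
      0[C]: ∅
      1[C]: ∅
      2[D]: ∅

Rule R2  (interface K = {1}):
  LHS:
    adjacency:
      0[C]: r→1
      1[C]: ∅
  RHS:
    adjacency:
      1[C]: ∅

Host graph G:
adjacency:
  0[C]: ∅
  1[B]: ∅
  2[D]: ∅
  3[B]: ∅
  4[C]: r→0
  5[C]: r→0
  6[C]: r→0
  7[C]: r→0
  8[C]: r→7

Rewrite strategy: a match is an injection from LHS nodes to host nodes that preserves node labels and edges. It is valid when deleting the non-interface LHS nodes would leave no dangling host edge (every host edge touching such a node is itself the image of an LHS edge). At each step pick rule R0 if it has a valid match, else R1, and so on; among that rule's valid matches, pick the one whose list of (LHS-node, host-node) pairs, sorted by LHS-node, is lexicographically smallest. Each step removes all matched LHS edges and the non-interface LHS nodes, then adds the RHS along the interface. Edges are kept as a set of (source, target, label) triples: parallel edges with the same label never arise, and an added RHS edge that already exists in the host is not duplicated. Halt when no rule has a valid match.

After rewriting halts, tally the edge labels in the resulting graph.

start.  V:9 E:5  edges: 4-r->0 5-r->0 6-r->0 7-r->0 8-r->7
1. fire R2 via {0↦4, 1↦0}  →  V:8 E:4  edges: 5-r->0 6-r->0 7-r->0 8-r->7
2. fire R2 via {0↦5, 1↦0}  →  V:7 E:3  edges: 6-r->0 7-r->0 8-r->7
3. fire R2 via {0↦6, 1↦0}  →  V:6 E:2  edges: 7-r->0 8-r->7
4. fire R2 via {0↦8, 1↦7}  →  V:5 E:1  edges: 7-r->0
5. fire R2 via {0↦7, 1↦0}  →  V:4 E:0  edges: ∅
final graph: no rule applies after step 5
NF edges: []

Answer: (no edges)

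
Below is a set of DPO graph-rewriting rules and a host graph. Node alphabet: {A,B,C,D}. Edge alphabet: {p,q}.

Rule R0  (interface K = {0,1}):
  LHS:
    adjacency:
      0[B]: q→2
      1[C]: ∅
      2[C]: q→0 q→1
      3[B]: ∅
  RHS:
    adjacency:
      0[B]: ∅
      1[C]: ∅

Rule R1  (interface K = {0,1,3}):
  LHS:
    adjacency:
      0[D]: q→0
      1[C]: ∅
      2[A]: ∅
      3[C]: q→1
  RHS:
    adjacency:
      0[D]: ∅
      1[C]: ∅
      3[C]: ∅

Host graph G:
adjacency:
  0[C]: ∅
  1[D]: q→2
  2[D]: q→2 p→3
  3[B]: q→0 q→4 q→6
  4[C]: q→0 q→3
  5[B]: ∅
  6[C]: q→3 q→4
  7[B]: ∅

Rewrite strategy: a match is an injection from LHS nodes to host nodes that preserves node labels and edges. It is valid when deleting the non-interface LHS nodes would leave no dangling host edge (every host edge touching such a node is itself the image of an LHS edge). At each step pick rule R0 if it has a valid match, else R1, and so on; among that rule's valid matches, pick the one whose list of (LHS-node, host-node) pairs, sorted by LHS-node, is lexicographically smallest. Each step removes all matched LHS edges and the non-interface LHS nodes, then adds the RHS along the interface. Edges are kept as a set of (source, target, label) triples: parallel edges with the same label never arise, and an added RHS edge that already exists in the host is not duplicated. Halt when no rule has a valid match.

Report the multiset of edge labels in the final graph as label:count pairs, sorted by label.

Answer: p:1 q:3

Steps:
initial: |V|=8 |E|=10  E = 1-q->2 2-q->2 2-p->3 3-q->0 3-q->4 3-q->6 4-q->0 4-q->3 6-q->3 6-q->4
step 1: apply R0 at {0↦3, 1↦4, 2↦6, 3↦5}  → |V|=6 |E|=7  E = 1-q->2 2-q->2 2-p->3 3-q->0 3-q->4 4-q->0 4-q->3
step 2: apply R0 at {0↦3, 1↦0, 2↦4, 3↦7}  → |V|=4 |E|=4  E = 1-q->2 2-q->2 2-p->3 3-q->0
final graph: no rule applies after step 2
NF edges: [(1, 2, 'q'), (2, 2, 'q'), (2, 3, 'p'), (3, 0, 'q')]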